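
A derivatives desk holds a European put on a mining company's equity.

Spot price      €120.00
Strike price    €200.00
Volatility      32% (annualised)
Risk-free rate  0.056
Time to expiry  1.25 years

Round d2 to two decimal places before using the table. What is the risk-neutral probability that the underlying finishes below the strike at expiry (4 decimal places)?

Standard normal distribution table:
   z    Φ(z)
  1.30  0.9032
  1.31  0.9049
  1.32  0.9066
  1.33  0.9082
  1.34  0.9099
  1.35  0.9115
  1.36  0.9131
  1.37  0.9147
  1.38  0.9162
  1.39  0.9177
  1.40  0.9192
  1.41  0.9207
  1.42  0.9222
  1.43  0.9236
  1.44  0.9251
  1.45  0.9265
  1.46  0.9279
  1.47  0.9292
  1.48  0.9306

σ√T = 0.32 × 1.1180 = 0.3578
d₁ = [ln(120/200) + (0.056 + 0.32²/2)·1.25] / 0.3578 = [-0.5108 + 0.1340] / 0.3578 = -1.0533 which rounds to -1.05
d₂ = d₁ − σ√T = -1.0533 − 0.3578 = -1.4110 which rounds to -1.41
Pr(exercise) under Q = N(−d₂) = N(1.41) = 0.9207

0.9207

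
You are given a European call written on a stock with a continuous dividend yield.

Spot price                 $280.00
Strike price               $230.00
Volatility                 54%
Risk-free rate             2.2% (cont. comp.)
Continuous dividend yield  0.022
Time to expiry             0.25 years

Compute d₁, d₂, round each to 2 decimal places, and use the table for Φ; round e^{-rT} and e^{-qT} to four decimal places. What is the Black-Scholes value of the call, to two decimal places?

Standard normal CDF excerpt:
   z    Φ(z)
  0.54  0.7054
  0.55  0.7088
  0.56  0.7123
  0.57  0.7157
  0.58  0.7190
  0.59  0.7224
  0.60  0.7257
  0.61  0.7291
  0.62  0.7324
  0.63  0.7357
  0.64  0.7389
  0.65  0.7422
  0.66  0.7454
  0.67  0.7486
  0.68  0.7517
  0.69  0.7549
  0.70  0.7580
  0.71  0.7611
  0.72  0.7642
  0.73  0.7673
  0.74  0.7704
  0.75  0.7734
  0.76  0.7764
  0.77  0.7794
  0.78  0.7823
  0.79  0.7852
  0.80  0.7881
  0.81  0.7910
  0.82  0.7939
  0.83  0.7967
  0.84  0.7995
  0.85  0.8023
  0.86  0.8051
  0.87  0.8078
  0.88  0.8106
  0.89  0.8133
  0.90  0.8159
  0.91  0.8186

$58.95

T = 0.25;  σ√T = 0.2700
d₁ = [ln(280/230) + (0.022 − 0.022 + ½·0.54²)·0.25] / (σ√T) = (0.1967 + 0.0365) / 0.2700 = 0.8636 → 0.86
d₂ = 0.8636 − 0.2700 = 0.5936 → 0.59
exp(−qT) = exp(−0.022·0.25) = 0.9945;  exp(−rT) = exp(−0.022·0.25) = 0.9945
C = 280·0.9945·N(0.86) − 230·0.9945·N(0.59) = 280·0.9945·0.8051 − 230·0.9945·0.7224 = 224.1881 − 165.2382 = 58.9500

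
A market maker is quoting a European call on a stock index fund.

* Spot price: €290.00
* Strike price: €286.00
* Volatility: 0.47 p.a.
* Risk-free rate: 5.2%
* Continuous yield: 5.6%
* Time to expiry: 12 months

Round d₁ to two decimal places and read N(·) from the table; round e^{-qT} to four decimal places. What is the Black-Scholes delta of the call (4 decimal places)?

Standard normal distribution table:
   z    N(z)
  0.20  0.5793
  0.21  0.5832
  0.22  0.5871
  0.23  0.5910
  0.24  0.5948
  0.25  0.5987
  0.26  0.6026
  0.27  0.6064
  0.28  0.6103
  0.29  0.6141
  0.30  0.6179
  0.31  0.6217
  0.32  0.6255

σ√T = 0.47 × 1.0000 = 0.4700
d₁ = [ln(290/286) + (0.052 − 0.056 + ½·0.47²)·1] / (σ√T) = (0.0139 + 0.1064) / 0.4700 = 0.2560 → 0.26
N(d₁) = N(0.26) = 0.6026
Δ_call = exp(−qT)·N(d₁) = 0.9455·0.6026 = 0.5698

0.5698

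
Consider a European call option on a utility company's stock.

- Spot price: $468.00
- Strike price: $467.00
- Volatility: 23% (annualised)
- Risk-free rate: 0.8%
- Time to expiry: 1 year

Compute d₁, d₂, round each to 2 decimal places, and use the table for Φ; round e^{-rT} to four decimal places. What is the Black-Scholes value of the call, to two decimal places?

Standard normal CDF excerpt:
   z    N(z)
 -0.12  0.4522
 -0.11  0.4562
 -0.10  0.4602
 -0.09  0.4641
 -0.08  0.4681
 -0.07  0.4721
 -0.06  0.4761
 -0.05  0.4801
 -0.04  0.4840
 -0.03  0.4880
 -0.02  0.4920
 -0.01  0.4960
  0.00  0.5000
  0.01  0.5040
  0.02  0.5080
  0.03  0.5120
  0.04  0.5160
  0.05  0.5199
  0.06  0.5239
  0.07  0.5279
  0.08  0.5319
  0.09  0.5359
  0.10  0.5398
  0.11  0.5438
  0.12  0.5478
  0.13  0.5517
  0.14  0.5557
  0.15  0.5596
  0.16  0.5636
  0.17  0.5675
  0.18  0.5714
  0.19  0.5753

$45.06

σ√T = 0.23 × 1.0000 = 0.2300
d₁ = [ln(468/467) + (0.008 + 0.23²/2)·1] / 0.2300 = [0.0021 + 0.0345] / 0.2300 = 0.1591 ≈ 0.16
d₂ = d₁ − σ√T = 0.1591 − 0.2300 = -0.0709 ≈ -0.07
e^(−rT) = e^(−0.008·1) = 0.9920
N(d₁) = N(0.16) = 0.5636;  N(d₂) = N(-0.07) = 0.4721
C = 468·0.5636 − 467·0.9920·0.4721 = 263.7648 − 218.7069 = 45.0579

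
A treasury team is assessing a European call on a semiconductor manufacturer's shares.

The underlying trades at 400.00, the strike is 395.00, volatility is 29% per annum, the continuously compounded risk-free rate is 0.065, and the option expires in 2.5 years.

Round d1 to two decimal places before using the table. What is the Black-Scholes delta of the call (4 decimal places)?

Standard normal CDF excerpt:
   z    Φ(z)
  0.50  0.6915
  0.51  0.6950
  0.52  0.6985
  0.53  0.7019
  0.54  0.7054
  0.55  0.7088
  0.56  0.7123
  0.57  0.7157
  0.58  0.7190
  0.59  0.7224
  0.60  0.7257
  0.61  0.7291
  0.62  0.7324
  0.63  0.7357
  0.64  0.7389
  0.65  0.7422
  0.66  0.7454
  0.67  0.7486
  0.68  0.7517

σ√T = 0.29·√2.5 = 0.4585
d₁ = [ln(400/395) + (0.065 + 0.29²/2)·2.5] / 0.4585 = [0.0126 + 0.2676] / 0.4585 = 0.6111 ≈ 0.61
N(d₁) = N(0.61) = 0.7291
Δ_call = N(d₁) = 0.7291

0.7291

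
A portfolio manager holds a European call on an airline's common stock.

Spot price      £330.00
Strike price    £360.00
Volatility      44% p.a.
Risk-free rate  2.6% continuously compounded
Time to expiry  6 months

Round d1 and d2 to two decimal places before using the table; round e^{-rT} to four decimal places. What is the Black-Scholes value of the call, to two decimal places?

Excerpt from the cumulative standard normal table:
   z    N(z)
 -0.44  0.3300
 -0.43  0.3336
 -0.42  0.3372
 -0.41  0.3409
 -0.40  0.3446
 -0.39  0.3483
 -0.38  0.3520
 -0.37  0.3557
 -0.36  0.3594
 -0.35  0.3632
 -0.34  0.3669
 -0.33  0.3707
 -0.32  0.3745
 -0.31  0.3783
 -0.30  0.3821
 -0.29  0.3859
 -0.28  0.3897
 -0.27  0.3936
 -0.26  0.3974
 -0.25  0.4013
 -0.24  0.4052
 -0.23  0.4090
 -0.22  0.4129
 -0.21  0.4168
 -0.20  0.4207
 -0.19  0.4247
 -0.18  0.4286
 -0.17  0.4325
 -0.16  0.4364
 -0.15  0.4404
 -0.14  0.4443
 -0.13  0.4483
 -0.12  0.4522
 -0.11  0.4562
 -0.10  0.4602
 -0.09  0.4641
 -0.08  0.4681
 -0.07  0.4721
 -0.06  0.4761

T = 0.5;  σ√T = 0.3111
d₁ = [ln(330/360) + (0.026 + ½·0.44²)·0.5] / (σ√T) = (-0.0870 + 0.0614) / 0.3111 = -0.0823 → -0.08
d₂ = -0.0823 − 0.3111 = -0.3934 → -0.39
exp(−rT) = exp(−0.026·0.5) = 0.9871
N(d₁) = N(-0.08) = 0.4681;  N(d₂) = N(-0.39) = 0.3483
C = 330·0.4681 − 360·0.9871·0.3483 = 154.4730 − 123.7705 = 30.7025

£30.70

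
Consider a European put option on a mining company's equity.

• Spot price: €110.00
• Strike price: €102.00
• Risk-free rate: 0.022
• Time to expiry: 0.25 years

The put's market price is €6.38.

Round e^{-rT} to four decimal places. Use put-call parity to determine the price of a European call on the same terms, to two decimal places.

e^(−rT) = e^(−0.022·0.25) = 0.9945
Put-call parity: C − P = S − K·e^(−rT) = 110 − 102·0.9945 = 110 − 101.4390 = 8.5610
C = P + (C − P) = 6.38 + (8.5610) = 14.9410

€14.94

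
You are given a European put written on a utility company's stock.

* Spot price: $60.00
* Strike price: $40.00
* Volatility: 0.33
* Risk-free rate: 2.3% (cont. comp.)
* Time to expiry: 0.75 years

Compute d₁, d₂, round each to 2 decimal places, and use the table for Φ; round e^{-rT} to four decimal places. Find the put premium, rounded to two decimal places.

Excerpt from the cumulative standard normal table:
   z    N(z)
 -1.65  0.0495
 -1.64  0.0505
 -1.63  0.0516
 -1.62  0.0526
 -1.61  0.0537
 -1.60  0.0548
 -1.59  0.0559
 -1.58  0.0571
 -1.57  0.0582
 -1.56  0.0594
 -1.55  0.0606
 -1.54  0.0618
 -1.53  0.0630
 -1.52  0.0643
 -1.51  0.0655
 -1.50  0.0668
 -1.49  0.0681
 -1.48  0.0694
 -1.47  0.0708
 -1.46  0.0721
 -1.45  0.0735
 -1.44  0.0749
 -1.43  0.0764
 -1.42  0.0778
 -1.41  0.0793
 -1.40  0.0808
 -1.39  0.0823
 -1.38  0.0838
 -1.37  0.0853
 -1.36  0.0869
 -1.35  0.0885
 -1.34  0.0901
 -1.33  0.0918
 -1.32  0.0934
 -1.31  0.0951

T = 0.75;  σ√T = 0.2858
d₁ = [ln(60/40) + (0.023 + 0.33²/2)·0.75] / 0.2858 = [0.4055 + 0.0581] / 0.2858 = 1.6220 → 1.62
d₂ = d₁ − σ√T = 1.6220 − 0.2858 = 1.3362 → 1.34
e^(−rT) = e^(−0.023·0.75) = 0.9829
P = 40·0.9829·N(-1.34) − 60·N(-1.62) = 40·0.9829·0.0901 − 60·0.0526 = 3.5424 − 3.1560 = 0.3864

$0.39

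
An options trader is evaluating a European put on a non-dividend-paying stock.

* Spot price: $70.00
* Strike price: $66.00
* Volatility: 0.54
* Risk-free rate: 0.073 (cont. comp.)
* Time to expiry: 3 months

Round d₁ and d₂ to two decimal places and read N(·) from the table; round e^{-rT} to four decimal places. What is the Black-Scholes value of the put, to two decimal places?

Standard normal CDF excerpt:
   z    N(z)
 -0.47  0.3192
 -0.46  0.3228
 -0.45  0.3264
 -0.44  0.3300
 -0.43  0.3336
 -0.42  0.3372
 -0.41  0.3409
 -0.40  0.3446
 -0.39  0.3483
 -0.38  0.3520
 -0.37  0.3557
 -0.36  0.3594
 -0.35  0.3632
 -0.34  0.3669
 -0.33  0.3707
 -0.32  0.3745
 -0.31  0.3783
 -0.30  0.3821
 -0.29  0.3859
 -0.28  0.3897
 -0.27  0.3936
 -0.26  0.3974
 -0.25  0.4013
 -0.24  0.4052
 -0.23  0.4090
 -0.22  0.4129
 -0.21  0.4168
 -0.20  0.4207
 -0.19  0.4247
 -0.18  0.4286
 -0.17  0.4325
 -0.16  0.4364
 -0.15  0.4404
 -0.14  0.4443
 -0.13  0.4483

$4.94

σ√T = 0.54·√0.25 = 0.2700
d₁ = [ln(70/66) + (0.073 + ½·0.54²)·0.25] / (σ√T) = (0.0588 + 0.0547) / 0.2700 = 0.4205 → 0.42
d₂ = 0.4205 − 0.2700 = 0.1505 → 0.15
e^(−rT) = e^(−0.073·0.25) = 0.9819
N(−d₂) = N(-0.15) = 0.4404;  N(−d₁) = N(-0.42) = 0.3372
P = 66·0.9819·0.4404 − 70·0.3372 = 28.5403 − 23.6040 = 4.9363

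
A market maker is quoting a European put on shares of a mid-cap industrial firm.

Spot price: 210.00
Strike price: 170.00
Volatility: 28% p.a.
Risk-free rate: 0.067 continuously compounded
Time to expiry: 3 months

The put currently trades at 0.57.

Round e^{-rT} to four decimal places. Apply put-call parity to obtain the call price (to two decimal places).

43.39

exp(−rT) = exp(−0.067·0.25) = 0.9834
Put-call parity: C − P = S − K·e^(−rT) = 210 − 170·0.9834 = 210 − 167.1780 = 42.8220
C = P + (C − P) = 0.57 + (42.8220) = 43.3920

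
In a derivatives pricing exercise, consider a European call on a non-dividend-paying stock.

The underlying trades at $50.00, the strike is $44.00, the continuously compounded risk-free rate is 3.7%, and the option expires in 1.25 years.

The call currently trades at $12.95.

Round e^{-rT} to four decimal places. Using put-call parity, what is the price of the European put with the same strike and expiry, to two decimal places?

$4.96

exp(−rT) = exp(−0.037·1.25) = 0.9548
Put-call parity: C − P = S − K·e^(−rT) = 50 − 44·0.9548 = 50 − 42.0112 = 7.9888
P = C − (C − P) = 12.95 − (7.9888) = 4.9612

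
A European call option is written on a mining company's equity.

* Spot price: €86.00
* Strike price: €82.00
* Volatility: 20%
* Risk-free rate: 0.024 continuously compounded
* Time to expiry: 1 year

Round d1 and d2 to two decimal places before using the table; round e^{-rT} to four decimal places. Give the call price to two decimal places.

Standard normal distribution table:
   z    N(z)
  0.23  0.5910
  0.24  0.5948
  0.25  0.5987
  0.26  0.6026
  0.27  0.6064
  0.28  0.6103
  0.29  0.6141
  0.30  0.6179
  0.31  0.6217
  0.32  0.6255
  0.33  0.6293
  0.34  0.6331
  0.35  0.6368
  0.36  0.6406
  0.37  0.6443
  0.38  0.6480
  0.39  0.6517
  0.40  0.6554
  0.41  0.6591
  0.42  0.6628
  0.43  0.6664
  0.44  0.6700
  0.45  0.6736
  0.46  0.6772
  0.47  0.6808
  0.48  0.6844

T = 1;  σ√T = 0.2000
d₁ = [ln(86/82) + (0.024 + ½·0.2²)·1] / (σ√T) = (0.0476 + 0.0440) / 0.2000 = 0.4581 which rounds to 0.46
d₂ = 0.4581 − 0.2000 = 0.2581 which rounds to 0.26
e^(−rT) = e^(−0.024·1) = 0.9763
C = 86·N(0.46) − 82·0.9763·N(0.26) = 86·0.6772 − 82·0.9763·0.6026 = 58.2392 − 48.2421 = 9.9971

€10.00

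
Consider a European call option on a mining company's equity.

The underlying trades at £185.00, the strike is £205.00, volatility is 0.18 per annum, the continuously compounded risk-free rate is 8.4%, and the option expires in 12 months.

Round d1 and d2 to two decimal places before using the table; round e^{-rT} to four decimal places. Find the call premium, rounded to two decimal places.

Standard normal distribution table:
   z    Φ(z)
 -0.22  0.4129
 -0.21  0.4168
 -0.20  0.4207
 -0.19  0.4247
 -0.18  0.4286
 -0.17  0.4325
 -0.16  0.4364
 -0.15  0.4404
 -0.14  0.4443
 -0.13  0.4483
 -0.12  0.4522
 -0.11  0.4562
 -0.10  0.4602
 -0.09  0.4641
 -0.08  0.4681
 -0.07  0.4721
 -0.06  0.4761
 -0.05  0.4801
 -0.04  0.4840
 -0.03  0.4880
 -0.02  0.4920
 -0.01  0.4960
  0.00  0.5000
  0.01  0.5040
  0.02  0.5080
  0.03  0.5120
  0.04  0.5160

T = 1;  σ√T = 0.1800
d₁ = [ln(185/205) + (0.084 + ½·0.18²)·1] / (σ√T) = (-0.1027 + 0.1002) / 0.1800 = -0.0136 which rounds to -0.01
d₂ = -0.0136 − 0.1800 = -0.1936 which rounds to -0.19
exp(−rT) = exp(−0.084·1) = 0.9194
N(d₁) = N(-0.01) = 0.4960;  N(d₂) = N(-0.19) = 0.4247
C = 185·0.4960 − 205·0.9194·0.4247 = 91.7600 − 80.0462 = 11.7138

£11.71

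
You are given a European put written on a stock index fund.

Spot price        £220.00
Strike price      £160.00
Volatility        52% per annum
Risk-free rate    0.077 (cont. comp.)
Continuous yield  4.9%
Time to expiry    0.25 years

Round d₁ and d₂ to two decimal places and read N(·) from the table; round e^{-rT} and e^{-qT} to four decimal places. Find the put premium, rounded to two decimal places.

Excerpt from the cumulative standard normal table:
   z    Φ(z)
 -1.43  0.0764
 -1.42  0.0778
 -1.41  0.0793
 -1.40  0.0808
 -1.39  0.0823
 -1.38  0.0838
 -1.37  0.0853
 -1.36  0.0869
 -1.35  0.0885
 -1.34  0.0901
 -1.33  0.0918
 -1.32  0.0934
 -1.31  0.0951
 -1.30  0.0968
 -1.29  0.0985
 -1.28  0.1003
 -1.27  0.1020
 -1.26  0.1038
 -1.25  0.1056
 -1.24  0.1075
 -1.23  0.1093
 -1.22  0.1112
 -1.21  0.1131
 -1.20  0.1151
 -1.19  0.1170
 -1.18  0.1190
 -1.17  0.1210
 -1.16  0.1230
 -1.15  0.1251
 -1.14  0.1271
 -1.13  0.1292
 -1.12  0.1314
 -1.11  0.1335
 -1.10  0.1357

£2.41

σ√T = 0.52 × 0.5000 = 0.2600
d₁ = [ln(220/160) + (0.077 − 0.049 + 0.52²/2)·0.25] / 0.2600 = [0.3185 + 0.0408] / 0.2600 = 1.3817 ⇒ 1.38
d₂ = d₁ − σ√T = 1.3817 − 0.2600 = 1.1217 ⇒ 1.12
e^(−qT) = e^(−0.049·0.25) = 0.9878;  e^(−rT) = e^(−0.077·0.25) = 0.9809
P = 160·0.9809·N(-1.12) − 220·0.9878·N(-1.38) = 160·0.9809·0.1314 − 220·0.9878·0.0838 = 20.6224 − 18.2111 = 2.4114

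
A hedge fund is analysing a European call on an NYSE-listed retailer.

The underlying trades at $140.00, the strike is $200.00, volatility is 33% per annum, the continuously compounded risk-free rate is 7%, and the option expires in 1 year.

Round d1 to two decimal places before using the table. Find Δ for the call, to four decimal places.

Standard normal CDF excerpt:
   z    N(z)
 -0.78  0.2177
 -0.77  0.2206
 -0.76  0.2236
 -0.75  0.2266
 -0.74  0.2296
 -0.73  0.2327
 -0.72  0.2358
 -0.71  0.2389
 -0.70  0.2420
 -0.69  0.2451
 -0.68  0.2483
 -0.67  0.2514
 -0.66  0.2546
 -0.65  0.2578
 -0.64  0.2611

σ√T = 0.33·√1 = 0.3300
d₁ = [ln(140/200) + (0.07 + ½·0.33²)·1] / (σ√T) = (-0.3567 + 0.1245) / 0.3300 = -0.7037 ⇒ -0.70
N(d₁) = N(-0.70) = 0.2420
Δ_call = N(d₁) = 0.2420

0.2420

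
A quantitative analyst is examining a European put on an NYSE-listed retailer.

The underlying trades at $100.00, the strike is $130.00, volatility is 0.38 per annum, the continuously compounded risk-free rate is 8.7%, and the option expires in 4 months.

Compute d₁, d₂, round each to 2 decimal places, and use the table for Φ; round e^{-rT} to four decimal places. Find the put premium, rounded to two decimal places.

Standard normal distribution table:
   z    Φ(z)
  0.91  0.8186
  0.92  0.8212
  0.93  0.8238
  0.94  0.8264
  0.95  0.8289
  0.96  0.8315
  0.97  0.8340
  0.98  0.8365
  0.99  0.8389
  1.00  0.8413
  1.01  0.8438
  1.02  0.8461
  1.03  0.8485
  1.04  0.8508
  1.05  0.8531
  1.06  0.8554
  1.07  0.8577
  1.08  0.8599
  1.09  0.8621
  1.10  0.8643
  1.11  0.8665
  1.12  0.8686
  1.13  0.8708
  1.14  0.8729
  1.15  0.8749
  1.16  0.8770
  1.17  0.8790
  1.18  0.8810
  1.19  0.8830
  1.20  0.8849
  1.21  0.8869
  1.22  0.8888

σ√T = 0.38 × 0.5774 = 0.2194
d₁ = [ln(100/130) + (0.087 + ½·0.38²)·0.3333] / (σ√T) = (-0.2624 + 0.0531) / 0.2194 = -0.9540 → -0.95
d₂ = -0.9540 − 0.2194 = -1.1734 → -1.17
exp(−rT) = exp(−0.087·0.3333) = 0.9714
N(−d₂) = N(1.17) = 0.8790;  N(−d₁) = N(0.95) = 0.8289
P = 130·0.9714·0.8790 − 100·0.8289 = 111.0019 − 82.8900 = 28.1119

$28.11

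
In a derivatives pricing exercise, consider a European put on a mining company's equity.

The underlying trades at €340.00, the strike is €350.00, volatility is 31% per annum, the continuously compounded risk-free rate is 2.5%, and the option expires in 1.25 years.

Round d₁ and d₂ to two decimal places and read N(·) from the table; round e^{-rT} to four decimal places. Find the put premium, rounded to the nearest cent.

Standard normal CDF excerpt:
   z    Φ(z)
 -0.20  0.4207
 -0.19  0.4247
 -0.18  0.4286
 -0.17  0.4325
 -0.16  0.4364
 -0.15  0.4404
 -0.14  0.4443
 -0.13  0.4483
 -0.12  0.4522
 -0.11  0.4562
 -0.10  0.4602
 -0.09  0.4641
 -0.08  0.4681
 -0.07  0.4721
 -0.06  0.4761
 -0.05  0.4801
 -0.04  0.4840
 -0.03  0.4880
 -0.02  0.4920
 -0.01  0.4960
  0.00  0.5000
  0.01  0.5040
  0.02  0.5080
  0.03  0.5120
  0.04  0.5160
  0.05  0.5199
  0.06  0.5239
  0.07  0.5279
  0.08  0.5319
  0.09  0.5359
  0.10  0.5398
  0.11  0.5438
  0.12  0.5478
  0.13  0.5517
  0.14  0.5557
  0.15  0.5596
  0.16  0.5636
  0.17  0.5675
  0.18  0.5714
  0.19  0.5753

€46.78

σ√T = 0.31·√1.25 = 0.3466
d₁ = [ln(340/350) + (0.025 + ½·0.31²)·1.25] / (σ√T) = (-0.0290 + 0.0913) / 0.3466 = 0.1798 → 0.18
d₂ = 0.1798 − 0.3466 = -0.1668 → -0.17
exp(−rT) = exp(−0.025·1.25) = 0.9692
N(−d₂) = N(0.17) = 0.5675;  N(−d₁) = N(-0.18) = 0.4286
P = 350·0.9692·0.5675 − 340·0.4286 = 192.5073 − 145.7240 = 46.7833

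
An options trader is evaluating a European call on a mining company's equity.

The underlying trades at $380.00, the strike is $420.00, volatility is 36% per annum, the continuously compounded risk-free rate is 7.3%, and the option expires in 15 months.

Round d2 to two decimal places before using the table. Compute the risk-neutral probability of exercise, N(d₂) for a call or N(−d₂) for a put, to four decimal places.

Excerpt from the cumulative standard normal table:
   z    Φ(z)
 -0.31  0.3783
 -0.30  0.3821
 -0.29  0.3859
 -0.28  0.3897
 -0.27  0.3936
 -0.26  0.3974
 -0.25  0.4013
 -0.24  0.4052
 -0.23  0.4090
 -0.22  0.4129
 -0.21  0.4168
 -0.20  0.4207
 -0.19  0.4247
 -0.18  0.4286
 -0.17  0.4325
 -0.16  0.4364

T = 1.25;  σ√T = 0.4025
d₁ = [ln(380/420) + (0.073 + 0.36²/2)·1.25] / 0.4025 = [-0.1001 + 0.1722] / 0.4025 = 0.1793 which rounds to 0.18
d₂ = d₁ − σ√T = 0.1793 − 0.4025 = -0.2232 which rounds to -0.22
Risk-neutral Pr[S_T > K] = N(d₂) = N(-0.22) = 0.4129

0.4129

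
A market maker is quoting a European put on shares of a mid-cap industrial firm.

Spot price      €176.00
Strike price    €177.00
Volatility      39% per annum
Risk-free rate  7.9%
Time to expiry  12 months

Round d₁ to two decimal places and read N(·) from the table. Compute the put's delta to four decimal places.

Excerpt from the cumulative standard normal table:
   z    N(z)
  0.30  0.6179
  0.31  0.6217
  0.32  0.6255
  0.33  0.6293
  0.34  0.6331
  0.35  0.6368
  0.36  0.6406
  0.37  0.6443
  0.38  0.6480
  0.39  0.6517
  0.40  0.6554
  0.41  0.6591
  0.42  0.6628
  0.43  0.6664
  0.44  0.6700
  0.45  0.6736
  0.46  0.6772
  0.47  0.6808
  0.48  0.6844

σ√T = 0.39 × 1.0000 = 0.3900
d₁ = [ln(176/177) + (0.079 + ½·0.39²)·1] / (σ√T) = (-0.0057 + 0.1551) / 0.3900 = 0.3830 → 0.38
N(d₁) = N(0.38) = 0.6480
Δ_put = N(d₁) − 1 = 0.6480 − 1 = -0.3520

-0.3520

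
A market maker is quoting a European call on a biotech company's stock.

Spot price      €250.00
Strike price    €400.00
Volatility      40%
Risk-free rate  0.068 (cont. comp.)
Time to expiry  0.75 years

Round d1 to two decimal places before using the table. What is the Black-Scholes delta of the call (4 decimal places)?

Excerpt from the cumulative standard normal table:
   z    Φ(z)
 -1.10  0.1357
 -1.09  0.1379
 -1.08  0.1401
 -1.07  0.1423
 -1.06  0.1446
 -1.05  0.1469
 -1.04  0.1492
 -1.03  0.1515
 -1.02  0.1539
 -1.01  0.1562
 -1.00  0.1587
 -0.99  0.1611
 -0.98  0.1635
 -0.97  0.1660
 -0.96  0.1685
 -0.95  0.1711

0.1492

σ√T = 0.4·√0.75 = 0.3464
d₁ = [ln(250/400) + (0.068 + 0.4²/2)·0.75] / 0.3464 = [-0.4700 + 0.1110] / 0.3464 = -1.0364 ≈ -1.04
N(d₁) = N(-1.04) = 0.1492
Δ_call = N(d₁) = 0.1492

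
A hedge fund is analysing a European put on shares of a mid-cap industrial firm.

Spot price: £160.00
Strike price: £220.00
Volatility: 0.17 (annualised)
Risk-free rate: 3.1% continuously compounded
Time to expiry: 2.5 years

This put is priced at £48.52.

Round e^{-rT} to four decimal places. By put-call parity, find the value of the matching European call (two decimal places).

exp(−rT) = exp(−0.031·2.5) = 0.9254
Put-call parity: C − P = S − K·e^(−rT) = 160 − 220·0.9254 = 160 − 203.5880 = -43.5880
C = P + (C − P) = 48.52 + (-43.5880) = 4.9320

£4.93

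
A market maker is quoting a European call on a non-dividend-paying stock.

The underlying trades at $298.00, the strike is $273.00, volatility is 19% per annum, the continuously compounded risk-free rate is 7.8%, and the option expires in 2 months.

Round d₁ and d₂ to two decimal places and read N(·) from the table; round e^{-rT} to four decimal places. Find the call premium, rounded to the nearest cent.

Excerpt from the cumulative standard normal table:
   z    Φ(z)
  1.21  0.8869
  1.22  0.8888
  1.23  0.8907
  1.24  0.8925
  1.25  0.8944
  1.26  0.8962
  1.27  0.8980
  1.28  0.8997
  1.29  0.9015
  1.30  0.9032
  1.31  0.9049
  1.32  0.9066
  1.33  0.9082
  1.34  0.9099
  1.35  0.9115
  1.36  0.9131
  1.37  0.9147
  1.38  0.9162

$29.64

σ√T = 0.19 × 0.4082 = 0.0776
d₁ = [ln(298/273) + (0.078 + ½·0.19²)·0.1667] / (σ√T) = (0.0876 + 0.0160) / 0.0776 = 1.3360 which rounds to 1.34
d₂ = 1.3360 − 0.0776 = 1.2584 which rounds to 1.26
exp(−rT) = exp(−0.078·0.1667) = 0.9871
N(d₁) = N(1.34) = 0.9099;  N(d₂) = N(1.26) = 0.8962
C = 298·0.9099 − 273·0.9871·0.8962 = 271.1502 − 241.5065 = 29.6437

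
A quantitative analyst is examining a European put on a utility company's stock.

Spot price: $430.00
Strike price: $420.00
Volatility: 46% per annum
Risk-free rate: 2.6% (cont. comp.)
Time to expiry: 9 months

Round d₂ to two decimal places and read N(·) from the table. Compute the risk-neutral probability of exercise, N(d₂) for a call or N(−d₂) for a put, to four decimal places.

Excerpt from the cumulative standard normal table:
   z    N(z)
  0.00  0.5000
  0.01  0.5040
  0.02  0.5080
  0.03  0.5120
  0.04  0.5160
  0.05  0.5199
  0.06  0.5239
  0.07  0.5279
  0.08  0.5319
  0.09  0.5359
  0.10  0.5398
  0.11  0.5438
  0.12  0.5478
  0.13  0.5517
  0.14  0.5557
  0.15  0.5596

σ√T = 0.46 × 0.8660 = 0.3984
d₁ = [ln(430/420) + (0.026 + ½·0.46²)·0.75] / (σ√T) = (0.0235 + 0.0988) / 0.3984 = 0.3072 ≈ 0.31
d₂ = 0.3072 − 0.3984 = -0.0912 ≈ -0.09
Risk-neutral Pr[S_T < K] = N(−d₂) = N(0.09) = 0.5359

0.5359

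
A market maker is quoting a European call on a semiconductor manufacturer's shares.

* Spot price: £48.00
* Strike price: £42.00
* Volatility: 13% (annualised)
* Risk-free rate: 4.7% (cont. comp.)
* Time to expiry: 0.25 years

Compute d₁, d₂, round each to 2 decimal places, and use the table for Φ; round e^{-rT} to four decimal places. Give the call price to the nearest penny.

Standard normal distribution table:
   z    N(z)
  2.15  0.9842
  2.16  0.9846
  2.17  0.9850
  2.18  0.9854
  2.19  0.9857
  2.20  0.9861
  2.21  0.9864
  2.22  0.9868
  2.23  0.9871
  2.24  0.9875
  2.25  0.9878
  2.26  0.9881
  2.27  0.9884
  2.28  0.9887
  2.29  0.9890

£6.51

T = 0.25;  σ√T = 0.0650
d₁ = [ln(48/42) + (0.047 + 0.13²/2)·0.25] / 0.0650 = [0.1335 + 0.0139] / 0.0650 = 2.2676 which rounds to 2.27
d₂ = d₁ − σ√T = 2.2676 − 0.0650 = 2.2026 which rounds to 2.20
exp(−rT) = exp(−0.047·0.25) = 0.9883
N(d₁) = N(2.27) = 0.9884;  N(d₂) = N(2.20) = 0.9861
C = 48·0.9884 − 42·0.9883·0.9861 = 47.4432 − 40.9316 = 6.5116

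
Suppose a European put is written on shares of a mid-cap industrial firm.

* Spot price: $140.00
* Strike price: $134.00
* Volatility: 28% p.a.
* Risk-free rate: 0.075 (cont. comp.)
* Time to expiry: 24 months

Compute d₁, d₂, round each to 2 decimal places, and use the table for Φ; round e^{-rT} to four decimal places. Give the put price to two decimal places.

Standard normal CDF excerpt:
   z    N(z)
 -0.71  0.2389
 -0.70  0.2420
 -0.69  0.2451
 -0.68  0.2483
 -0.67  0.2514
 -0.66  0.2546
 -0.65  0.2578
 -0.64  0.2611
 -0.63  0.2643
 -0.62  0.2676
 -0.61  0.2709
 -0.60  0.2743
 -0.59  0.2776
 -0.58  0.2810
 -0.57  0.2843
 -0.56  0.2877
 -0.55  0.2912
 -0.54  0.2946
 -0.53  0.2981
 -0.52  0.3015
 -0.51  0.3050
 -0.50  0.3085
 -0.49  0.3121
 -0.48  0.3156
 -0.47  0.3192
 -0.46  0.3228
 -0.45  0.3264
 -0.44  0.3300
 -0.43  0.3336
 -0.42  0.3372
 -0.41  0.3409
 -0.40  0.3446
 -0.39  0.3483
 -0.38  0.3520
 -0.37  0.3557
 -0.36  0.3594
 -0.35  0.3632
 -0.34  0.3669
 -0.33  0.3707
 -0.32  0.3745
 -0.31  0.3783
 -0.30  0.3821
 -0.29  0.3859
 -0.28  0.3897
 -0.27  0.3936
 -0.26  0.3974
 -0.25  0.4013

$10.19

σ√T = 0.28·√2 = 0.3960
d₁ = [ln(140/134) + (0.075 + ½·0.28²)·2] / (σ√T) = (0.0438 + 0.2284) / 0.3960 = 0.6874 ≈ 0.69
d₂ = 0.6874 − 0.3960 = 0.2914 ≈ 0.29
e^(−rT) = e^(−0.075·2) = 0.8607
N(−d₂) = N(-0.29) = 0.3859;  N(−d₁) = N(-0.69) = 0.2451
P = 134·0.8607·0.3859 − 140·0.2451 = 44.5073 − 34.3140 = 10.1933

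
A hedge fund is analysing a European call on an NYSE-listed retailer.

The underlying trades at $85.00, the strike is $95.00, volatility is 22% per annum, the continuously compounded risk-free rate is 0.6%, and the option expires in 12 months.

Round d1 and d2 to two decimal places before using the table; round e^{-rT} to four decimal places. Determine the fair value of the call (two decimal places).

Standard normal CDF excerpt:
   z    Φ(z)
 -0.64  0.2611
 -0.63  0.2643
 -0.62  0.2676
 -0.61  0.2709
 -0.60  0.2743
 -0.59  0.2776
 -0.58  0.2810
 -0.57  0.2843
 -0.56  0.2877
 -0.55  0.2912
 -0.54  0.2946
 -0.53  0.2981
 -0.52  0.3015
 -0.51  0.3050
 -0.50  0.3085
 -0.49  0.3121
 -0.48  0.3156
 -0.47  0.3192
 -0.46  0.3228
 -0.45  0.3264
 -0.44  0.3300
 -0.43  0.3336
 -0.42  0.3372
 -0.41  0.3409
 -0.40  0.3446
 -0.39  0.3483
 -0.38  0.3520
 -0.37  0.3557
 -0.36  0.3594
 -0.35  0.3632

$4.02

T = 1;  σ√T = 0.2200
ln(S/K) + (r + σ²/2)T = ln(85/95) + (0.006 + 0.22²/2)·1 = -0.1112 + 0.0302 = -0.0810
d₁ = -0.0810 / 0.2200 = -0.3683 → -0.37
d₂ = d₁ − σ√T = -0.3683 − 0.2200 = -0.5883 → -0.59
e^(−rT) = e^(−0.006·1) = 0.9940
N(d₁) = N(-0.37) = 0.3557;  N(d₂) = N(-0.59) = 0.2776
C = 85·0.3557 − 95·0.9940·0.2776 = 30.2345 − 26.2138 = 4.0207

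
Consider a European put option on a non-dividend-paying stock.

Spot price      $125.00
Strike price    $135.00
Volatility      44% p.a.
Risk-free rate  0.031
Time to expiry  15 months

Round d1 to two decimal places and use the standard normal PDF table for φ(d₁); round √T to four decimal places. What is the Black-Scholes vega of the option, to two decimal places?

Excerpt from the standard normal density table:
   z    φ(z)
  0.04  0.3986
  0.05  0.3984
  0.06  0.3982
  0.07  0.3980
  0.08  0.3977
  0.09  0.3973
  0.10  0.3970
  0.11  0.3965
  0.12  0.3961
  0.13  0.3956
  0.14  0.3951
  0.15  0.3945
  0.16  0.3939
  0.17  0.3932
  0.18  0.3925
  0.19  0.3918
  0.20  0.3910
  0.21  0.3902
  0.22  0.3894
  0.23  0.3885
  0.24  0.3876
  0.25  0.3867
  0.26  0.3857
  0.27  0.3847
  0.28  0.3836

54.95

σ√T = 0.44 × 1.1180 = 0.4919
ln(S/K) + (r + σ²/2)T = ln(125/135) + (0.031 + 0.44²/2)·1.25 = -0.0770 + 0.1598 = 0.0828
d₁ = 0.0828 / 0.4919 = 0.1683 which rounds to 0.17
√T = √1.25 = 1.1180
φ(d₁) = φ(0.17) = 0.3932
vega = S·φ(d₁)·√T = 125·0.3932·1.1180 = 54.9497
(Call and put vega coincide under Black-Scholes.)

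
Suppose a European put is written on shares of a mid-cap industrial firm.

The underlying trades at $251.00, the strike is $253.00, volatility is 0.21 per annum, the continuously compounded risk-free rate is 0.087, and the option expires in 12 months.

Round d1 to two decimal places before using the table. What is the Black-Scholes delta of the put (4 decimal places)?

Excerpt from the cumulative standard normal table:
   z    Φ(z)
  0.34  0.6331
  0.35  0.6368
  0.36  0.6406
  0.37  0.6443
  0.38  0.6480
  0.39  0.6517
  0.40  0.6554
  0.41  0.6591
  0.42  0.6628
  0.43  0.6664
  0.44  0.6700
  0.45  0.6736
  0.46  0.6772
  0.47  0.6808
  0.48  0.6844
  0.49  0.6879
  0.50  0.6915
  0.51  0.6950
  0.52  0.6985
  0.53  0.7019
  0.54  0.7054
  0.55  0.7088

T = 1;  σ√T = 0.2100
d₁ = [ln(251/253) + (0.087 + 0.21²/2)·1] / 0.2100 = [-0.0079 + 0.1090] / 0.2100 = 0.4815 → 0.48
N(d₁) = N(0.48) = 0.6844
Δ_put = N(d₁) − 1 = 0.6844 − 1 = -0.3156

-0.3156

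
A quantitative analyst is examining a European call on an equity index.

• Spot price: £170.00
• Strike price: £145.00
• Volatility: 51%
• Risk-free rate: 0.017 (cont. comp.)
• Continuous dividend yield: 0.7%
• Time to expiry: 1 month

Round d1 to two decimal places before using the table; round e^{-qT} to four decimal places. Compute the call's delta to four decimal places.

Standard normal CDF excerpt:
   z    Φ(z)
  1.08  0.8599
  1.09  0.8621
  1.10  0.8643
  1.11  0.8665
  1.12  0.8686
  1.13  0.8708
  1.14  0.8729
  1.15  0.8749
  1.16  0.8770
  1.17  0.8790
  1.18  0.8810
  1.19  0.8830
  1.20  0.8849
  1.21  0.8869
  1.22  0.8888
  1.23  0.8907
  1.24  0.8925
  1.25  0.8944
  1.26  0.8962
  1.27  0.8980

σ√T = 0.51 × 0.2887 = 0.1472
d₁ = [ln(170/145) + (0.017 − 0.007 + 0.51²/2)·0.08333] / 0.1472 = [0.1591 + 0.0117] / 0.1472 = 1.1597 ≈ 1.16
N(d₁) = N(1.16) = 0.8770
Δ_call = e^(−qT)·N(d₁) = 0.9994·0.8770 = 0.8765

0.8765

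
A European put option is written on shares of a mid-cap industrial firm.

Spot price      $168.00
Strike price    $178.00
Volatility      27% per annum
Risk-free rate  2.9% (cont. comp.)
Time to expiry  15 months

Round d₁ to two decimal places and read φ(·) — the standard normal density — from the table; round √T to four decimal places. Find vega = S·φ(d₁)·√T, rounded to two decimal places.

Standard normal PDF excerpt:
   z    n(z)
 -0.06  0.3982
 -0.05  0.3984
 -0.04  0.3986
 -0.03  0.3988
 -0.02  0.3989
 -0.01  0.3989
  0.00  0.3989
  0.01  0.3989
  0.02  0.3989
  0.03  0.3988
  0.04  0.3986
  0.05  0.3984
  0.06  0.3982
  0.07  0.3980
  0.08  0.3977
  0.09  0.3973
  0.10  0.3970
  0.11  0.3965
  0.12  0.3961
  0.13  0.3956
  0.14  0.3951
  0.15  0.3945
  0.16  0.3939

74.70

T = 1.25;  σ√T = 0.3019
ln(S/K) + (r + σ²/2)T = ln(168/178) + (0.029 + 0.27²/2)·1.25 = -0.0578 + 0.0818 = 0.0240
d₁ = 0.0240 / 0.3019 = 0.0795 → 0.08
√T = √1.25 = 1.1180
φ(d₁) = φ(0.08) = 0.3977
vega = S·φ(d₁)·√T = 168·0.3977·1.1180 = 74.6976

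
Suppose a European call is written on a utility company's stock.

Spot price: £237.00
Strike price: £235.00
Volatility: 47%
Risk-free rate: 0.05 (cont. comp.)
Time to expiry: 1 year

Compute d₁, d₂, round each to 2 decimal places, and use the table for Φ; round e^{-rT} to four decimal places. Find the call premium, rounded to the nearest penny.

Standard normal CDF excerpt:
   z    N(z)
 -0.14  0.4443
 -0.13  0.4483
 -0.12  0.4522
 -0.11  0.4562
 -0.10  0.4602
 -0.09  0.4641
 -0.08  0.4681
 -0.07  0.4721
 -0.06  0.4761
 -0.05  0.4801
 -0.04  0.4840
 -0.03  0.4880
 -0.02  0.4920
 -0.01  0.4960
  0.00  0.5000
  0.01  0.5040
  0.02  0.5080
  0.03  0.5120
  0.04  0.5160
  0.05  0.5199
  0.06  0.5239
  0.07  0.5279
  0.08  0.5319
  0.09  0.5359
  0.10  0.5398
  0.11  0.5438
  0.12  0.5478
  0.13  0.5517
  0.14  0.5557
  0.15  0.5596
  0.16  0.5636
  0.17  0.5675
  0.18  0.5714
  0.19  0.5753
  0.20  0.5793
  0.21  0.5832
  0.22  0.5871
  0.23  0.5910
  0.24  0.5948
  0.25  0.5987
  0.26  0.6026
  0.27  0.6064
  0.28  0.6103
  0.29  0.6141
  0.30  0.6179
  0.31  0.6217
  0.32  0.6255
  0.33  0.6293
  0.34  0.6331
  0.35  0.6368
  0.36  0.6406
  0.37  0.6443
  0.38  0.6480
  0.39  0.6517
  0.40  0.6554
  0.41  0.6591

σ√T = 0.47·√1 = 0.4700
d₁ = [ln(237/235) + (0.05 + ½·0.47²)·1] / (σ√T) = (0.0085 + 0.1604) / 0.4700 = 0.3594 → 0.36
d₂ = 0.3594 − 0.4700 = -0.1106 → -0.11
e^(−rT) = e^(−0.05·1) = 0.9512
N(d₁) = N(0.36) = 0.6406;  N(d₂) = N(-0.11) = 0.4562
C = 237·0.6406 − 235·0.9512·0.4562 = 151.8222 − 101.9753 = 49.8469

£49.85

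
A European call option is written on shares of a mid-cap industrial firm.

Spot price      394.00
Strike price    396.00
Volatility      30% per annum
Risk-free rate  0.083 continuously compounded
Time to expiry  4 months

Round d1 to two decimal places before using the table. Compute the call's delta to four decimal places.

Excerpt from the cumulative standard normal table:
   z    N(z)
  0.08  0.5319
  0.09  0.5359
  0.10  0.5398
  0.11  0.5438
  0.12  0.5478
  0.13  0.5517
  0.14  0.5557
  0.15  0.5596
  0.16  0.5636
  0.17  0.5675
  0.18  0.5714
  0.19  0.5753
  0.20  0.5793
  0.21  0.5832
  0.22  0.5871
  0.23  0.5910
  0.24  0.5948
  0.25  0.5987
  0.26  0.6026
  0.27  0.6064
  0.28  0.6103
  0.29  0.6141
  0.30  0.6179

σ√T = 0.3·√0.3333 = 0.1732
d₁ = [ln(394/396) + (0.083 + ½·0.3²)·0.3333] / (σ√T) = (-0.0051 + 0.0427) / 0.1732 = 0.2171 ≈ 0.22
N(d₁) = N(0.22) = 0.5871
Δ_call = N(d₁) = 0.5871

0.5871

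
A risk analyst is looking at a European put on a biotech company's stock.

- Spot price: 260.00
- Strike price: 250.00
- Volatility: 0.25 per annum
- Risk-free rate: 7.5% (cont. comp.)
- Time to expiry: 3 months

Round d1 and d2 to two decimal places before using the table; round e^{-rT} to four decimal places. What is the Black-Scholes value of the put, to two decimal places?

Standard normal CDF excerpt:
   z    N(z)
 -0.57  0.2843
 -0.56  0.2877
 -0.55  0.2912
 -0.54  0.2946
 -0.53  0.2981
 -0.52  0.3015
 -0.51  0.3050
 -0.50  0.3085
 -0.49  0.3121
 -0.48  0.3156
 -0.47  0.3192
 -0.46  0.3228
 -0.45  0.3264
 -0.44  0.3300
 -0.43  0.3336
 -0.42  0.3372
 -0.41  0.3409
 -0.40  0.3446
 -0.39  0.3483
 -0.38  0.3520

T = 0.25;  σ√T = 0.1250
d₁ = [ln(260/250) + (0.075 + 0.25²/2)·0.25] / 0.1250 = [0.0392 + 0.0266] / 0.1250 = 0.5263 which rounds to 0.53
d₂ = d₁ − σ√T = 0.5263 − 0.1250 = 0.4013 which rounds to 0.40
e^(−rT) = e^(−0.075·0.25) = 0.9814
P = 250·0.9814·N(-0.40) − 260·N(-0.53) = 250·0.9814·0.3446 − 260·0.2981 = 84.5476 − 77.5060 = 7.0416

7.04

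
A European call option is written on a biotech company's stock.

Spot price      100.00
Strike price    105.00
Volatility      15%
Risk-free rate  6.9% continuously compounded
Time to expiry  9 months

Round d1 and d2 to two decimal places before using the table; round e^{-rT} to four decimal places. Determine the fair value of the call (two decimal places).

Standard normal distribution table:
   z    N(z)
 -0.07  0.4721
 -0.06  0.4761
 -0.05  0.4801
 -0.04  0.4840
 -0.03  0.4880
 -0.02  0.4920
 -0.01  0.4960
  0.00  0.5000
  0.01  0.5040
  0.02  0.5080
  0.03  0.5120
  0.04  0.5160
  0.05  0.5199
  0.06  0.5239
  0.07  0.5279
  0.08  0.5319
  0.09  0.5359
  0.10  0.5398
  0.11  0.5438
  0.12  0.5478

T = 0.75;  σ√T = 0.1299
d₁ = [ln(100/105) + (0.069 + 0.15²/2)·0.75] / 0.1299 = [-0.0488 + 0.0602] / 0.1299 = 0.0877 which rounds to 0.09
d₂ = d₁ − σ√T = 0.0877 − 0.1299 = -0.0422 which rounds to -0.04
exp(−rT) = exp(−0.069·0.75) = 0.9496
C = 100·N(0.09) − 105·0.9496·N(-0.04) = 100·0.5359 − 105·0.9496·0.4840 = 53.5900 − 48.2587 = 5.3313

5.33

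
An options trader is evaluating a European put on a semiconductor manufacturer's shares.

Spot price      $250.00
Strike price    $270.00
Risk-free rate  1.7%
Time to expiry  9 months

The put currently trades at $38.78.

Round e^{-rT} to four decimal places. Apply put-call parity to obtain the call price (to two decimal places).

exp(−rT) = exp(−0.017·0.75) = 0.9873
Put-call parity: C − P = S − K·e^(−rT) = 250 − 270·0.9873 = 250 − 266.5710 = -16.5710
C = P + (C − P) = 38.78 + (-16.5710) = 22.2090

$22.21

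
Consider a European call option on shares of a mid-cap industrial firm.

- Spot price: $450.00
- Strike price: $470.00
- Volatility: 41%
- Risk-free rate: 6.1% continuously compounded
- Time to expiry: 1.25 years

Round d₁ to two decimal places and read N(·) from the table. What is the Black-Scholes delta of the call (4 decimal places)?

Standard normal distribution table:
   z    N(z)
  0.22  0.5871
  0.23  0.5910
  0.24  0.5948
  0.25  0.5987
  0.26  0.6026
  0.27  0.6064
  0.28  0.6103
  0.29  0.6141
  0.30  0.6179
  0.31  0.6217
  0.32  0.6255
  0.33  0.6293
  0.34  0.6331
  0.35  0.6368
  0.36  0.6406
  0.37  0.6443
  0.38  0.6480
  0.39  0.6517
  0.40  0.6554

0.6179

σ√T = 0.41 × 1.1180 = 0.4584
d₁ = [ln(450/470) + (0.061 + 0.41²/2)·1.25] / 0.4584 = [-0.0435 + 0.1813] / 0.4584 = 0.3007 ⇒ 0.30
N(d₁) = N(0.30) = 0.6179
Δ_call = N(d₁) = 0.6179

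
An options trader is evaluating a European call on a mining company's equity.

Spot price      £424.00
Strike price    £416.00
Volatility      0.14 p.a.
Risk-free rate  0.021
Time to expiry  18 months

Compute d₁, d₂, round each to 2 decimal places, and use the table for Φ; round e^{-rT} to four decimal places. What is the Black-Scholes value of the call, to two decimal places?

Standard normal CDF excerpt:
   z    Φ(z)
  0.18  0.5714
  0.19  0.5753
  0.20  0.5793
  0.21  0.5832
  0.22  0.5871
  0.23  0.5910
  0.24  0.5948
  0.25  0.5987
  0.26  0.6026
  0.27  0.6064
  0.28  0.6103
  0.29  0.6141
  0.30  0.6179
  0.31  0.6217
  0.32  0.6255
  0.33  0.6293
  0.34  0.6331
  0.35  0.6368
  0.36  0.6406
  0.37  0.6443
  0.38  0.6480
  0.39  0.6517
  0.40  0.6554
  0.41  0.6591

£39.66

σ√T = 0.14 × 1.2247 = 0.1715
d₁ = [ln(424/416) + (0.021 + ½·0.14²)·1.5] / (σ√T) = (0.0190 + 0.0462) / 0.1715 = 0.3805 ≈ 0.38
d₂ = 0.3805 − 0.1715 = 0.2091 ≈ 0.21
exp(−rT) = exp(−0.021·1.5) = 0.9690
C = 424·N(0.38) − 416·0.9690·N(0.21) = 424·0.6480 − 416·0.9690·0.5832 = 274.7520 − 235.0903 = 39.6617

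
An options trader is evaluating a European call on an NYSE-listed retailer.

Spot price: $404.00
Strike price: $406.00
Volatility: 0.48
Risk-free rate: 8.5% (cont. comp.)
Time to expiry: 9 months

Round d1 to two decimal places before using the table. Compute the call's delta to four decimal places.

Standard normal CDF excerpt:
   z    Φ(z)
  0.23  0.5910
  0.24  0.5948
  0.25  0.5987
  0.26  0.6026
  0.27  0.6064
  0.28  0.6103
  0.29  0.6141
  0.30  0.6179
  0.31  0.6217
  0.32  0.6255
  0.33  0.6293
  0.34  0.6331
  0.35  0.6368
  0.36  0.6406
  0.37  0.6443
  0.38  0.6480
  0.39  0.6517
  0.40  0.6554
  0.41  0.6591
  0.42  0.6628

T = 0.75;  σ√T = 0.4157
d₁ = [ln(404/406) + (0.085 + 0.48²/2)·0.75] / 0.4157 = [-0.0049 + 0.1502] / 0.4157 = 0.3493 ≈ 0.35
N(d₁) = N(0.35) = 0.6368
Δ_call = N(d₁) = 0.6368

0.6368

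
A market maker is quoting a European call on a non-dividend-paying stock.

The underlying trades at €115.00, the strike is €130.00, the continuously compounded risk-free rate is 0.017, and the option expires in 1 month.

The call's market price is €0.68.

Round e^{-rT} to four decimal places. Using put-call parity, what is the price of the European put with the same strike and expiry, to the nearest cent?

€15.50

e^(−rT) = e^(−0.017·0.08333) = 0.9986
Put-call parity: C − P = S − K·e^(−rT) = 115 − 130·0.9986 = 115 − 129.8180 = -14.8180
P = C − (C − P) = 0.68 − (-14.8180) = 15.4980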